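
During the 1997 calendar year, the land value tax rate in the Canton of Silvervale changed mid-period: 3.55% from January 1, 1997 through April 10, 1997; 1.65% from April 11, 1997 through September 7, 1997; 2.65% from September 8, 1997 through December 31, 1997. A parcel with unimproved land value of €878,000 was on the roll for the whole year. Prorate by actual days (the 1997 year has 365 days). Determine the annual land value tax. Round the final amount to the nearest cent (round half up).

€21,823.71

January 1 – April 10, 1997: 100 days at 3.55% → €878,000 × 3.55% × 100/365 = €8,539.4521
April 11 – September 7, 1997: 150 days at 1.65% → €878,000 × 1.65% × 150/365 = €5,953.5616
September 8 – December 31, 1997: 115 days at 2.65% → €878,000 × 2.65% × 115/365 = €7,330.6986
Total = €21,823.7123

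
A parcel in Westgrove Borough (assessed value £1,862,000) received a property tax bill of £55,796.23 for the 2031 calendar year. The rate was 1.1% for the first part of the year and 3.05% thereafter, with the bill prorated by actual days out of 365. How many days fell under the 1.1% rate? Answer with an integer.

Let d = days at the first rate; then 365 − d days at the second rate.
£1,862,000 × [1.1%·d + 3.05%·(365−d)] / 365 = £55,796.23
Solving gives d = 10, so the new rate took effect on January 11, 2031.

10 days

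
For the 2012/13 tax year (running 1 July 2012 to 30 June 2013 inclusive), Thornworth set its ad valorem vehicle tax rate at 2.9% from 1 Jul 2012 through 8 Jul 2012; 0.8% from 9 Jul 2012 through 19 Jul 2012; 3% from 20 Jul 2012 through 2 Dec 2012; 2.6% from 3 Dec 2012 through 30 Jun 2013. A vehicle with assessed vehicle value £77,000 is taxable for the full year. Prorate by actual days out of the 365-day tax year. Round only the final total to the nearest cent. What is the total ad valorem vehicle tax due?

£2,080.05

1 Jul – 8 Jul 2012: 8 days at 2.9% → £77,000 × 2.9% × 8/365 = £48.9425
9 Jul – 19 Jul 2012: 11 days at 0.8% → £77,000 × 0.8% × 11/365 = £18.5644
20 Jul – 2 Dec 2012: 136 days at 3% → £77,000 × 3% × 136/365 = £860.7123
3 Dec 2012 – 30 Jun 2013: 210 days at 2.6% → £77,000 × 2.6% × 210/365 = £1,151.8356
Total = £2,080.0548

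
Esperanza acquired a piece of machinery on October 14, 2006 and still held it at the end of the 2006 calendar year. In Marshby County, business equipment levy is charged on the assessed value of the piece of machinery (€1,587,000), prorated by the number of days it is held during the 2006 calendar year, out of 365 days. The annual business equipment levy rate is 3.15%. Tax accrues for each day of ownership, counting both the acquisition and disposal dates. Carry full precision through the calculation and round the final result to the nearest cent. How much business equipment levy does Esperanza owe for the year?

€10,819.86

Days held (October 14 – December 31, 2006): 79 out of 365
Tax = €1,587,000 × 3.15% × 79/365 = €10,819.8616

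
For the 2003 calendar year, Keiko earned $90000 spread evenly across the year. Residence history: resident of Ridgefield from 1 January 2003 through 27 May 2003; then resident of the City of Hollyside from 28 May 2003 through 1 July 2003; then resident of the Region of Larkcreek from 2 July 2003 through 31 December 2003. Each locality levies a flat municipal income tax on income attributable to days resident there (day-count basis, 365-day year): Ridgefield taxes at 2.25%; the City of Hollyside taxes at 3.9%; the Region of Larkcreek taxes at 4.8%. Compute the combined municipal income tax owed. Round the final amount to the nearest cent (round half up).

Ridgefield, 1 January – 27 May 2003: 147 days → $90000 × 2.25% × 147/365 = $815.5479
The City of Hollyside, 28 May – 1 July 2003: 35 days → $90000 × 3.9% × 35/365 = $336.5753
The Region of Larkcreek, 2 July – 31 December 2003: 183 days → $90000 × 4.8% × 183/365 = $2165.9178
Total = $3318.0411

$3318.04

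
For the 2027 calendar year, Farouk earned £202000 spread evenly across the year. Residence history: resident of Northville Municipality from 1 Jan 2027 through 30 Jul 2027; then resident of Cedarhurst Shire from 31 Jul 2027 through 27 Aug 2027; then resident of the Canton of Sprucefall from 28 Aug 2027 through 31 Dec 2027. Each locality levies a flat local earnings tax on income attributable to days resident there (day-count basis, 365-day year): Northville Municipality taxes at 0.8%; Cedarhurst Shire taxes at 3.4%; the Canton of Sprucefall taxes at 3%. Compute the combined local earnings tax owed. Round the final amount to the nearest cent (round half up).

£3552.99

Northville Municipality, 1 Jan – 30 Jul 2027: 211 days → £202000 × 0.8% × 211/365 = £934.1808
Cedarhurst Shire, 31 Jul – 27 Aug 2027: 28 days → £202000 × 3.4% × 28/365 = £526.8603
The Canton of Sprucefall, 28 Aug – 31 Dec 2027: 126 days → £202000 × 3% × 126/365 = £2091.9452
Total = £3552.9863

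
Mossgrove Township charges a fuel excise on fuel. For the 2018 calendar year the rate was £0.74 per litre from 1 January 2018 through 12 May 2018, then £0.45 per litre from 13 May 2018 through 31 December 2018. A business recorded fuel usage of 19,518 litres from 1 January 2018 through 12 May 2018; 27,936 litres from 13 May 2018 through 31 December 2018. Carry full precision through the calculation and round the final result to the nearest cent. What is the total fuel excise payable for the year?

1 January – 12 May 2018: 19,518 litres at £0.74/litre → £14,443.32
13 May – 31 December 2018: 27,936 litres at £0.45/litre → £12,571.20

£27,014.52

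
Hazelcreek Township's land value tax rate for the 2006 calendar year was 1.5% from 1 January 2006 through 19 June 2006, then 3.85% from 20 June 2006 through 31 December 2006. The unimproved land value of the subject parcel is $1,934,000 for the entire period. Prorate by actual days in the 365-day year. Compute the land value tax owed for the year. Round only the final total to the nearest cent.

1 January – 19 June 2006: 170 days at 1.5% → $1,934,000 × 1.5% × 170/365 = $13,511.5068
20 June – 31 December 2006: 195 days at 3.85% → $1,934,000 × 3.85% × 195/365 = $39,779.4658
Total = $53,290.9726

$53,290.97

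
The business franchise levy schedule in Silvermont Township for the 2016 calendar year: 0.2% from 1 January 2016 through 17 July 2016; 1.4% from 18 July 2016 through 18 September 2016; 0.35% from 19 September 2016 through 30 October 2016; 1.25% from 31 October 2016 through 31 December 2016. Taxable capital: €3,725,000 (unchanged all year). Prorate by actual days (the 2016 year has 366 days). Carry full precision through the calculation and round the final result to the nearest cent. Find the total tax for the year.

1 January – 17 July 2016: 199 days at 0.2% → €3,725,000 × 0.2% × 199/366 = €4,050.6831
18 July – 18 September 2016: 63 days at 1.4% → €3,725,000 × 1.4% × 63/366 = €8,976.6393
19 September – 30 October 2016: 42 days at 0.35% → €3,725,000 × 0.35% × 42/366 = €1,496.1066
31 October – 31 December 2016: 62 days at 1.25% → €3,725,000 × 1.25% × 62/366 = €7,887.6366
Total = €22,411.0656

€22,411.07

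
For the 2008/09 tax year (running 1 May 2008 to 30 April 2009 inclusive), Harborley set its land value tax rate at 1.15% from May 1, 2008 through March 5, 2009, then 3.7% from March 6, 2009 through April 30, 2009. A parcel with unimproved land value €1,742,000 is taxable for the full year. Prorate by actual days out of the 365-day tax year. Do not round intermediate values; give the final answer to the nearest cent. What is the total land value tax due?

May 1, 2008 – March 5, 2009: 309 days at 1.15% → €1,742,000 × 1.15% × 309/365 = €16,959.4438
March 6 – April 30, 2009: 56 days at 3.7% → €1,742,000 × 3.7% × 56/365 = €9,888.8329
Total = €26,848.2767

€26,848.28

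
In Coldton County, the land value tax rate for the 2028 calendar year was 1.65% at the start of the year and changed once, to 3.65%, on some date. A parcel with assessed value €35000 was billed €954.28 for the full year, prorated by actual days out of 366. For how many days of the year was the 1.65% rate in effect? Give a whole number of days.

169 days

Let d = days at the first rate; then 366 − d days at the second rate.
€35000 × [1.65%·d + 3.65%·(366−d)] / 366 = €954.28
Solving gives d = 169, so the new rate took effect on June 18, 2028.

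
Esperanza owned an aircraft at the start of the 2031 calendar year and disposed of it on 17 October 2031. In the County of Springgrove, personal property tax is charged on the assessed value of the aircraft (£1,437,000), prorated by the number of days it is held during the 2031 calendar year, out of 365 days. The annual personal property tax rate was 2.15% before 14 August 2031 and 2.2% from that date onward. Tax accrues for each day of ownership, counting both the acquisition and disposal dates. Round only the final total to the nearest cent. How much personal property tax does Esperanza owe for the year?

£24,675.06

1 January – 13 August 2031: 225 days at 2.15% → £1,437,000 × 2.15% × 225/365 = £19,045.1712
14 August – 17 October 2031: 65 days at 2.2% → £1,437,000 × 2.2% × 65/365 = £5,629.8904
Total = £24,675.0616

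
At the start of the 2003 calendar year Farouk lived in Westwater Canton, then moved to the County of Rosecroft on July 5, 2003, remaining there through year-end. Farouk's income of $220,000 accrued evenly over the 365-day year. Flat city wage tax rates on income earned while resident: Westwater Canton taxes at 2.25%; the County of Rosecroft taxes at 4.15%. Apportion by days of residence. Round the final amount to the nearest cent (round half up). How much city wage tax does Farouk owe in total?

$7,011.37

Westwater Canton, January 1 – July 4, 2003: 185 days → $220,000 × 2.25% × 185/365 = $2,508.9041
The County of Rosecroft, July 5 – December 31, 2003: 180 days → $220,000 × 4.15% × 180/365 = $4,502.4658
Total = $7,011.3699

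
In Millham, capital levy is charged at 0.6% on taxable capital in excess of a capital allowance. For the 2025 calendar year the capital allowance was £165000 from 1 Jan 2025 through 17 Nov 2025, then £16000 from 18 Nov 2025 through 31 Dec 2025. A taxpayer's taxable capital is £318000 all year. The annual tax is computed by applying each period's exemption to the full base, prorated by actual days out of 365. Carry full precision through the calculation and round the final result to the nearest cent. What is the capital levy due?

£1025.77

1 Jan – 17 Nov 2025: 321 days, exemption £165000 → (£318000 − £165000) × 0.6% × 321/365 = £807.3370
18 Nov – 31 Dec 2025: 44 days, exemption £16000 → (£318000 − £16000) × 0.6% × 44/365 = £218.4329
Total = £1025.7699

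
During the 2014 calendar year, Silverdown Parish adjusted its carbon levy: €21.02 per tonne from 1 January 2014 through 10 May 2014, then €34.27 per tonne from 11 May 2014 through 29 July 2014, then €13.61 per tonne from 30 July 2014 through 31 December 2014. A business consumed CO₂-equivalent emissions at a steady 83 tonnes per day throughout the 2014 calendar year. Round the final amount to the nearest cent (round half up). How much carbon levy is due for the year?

€629451.25

1 January – 10 May 2014: 130 days × 83 tonnes/day = 10,790 tonnes at €21.02/tonne → €226805.80
11 May – 29 July 2014: 80 days × 83 tonnes/day = 6,640 tonnes at €34.27/tonne → €227552.80
30 July – 31 December 2014: 155 days × 83 tonnes/day = 12,865 tonnes at €13.61/tonne → €175092.65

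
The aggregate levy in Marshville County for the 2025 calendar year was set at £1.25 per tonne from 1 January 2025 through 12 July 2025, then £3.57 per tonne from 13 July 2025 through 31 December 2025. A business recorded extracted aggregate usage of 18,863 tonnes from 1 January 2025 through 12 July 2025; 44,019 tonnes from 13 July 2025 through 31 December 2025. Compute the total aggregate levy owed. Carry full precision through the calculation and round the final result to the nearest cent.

£180,726.58

1 January – 12 July 2025: 18,863 tonnes at £1.25/tonne → £23,578.75
13 July – 31 December 2025: 44,019 tonnes at £3.57/tonne → £157,147.83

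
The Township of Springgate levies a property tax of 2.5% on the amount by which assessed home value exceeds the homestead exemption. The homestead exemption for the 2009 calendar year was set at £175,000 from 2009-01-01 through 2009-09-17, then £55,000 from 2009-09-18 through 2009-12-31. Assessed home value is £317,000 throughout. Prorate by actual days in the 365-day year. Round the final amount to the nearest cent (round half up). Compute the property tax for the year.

£4,413.01

2009-01-01 to 2009-09-17: 260 days, exemption £175,000 → (£317,000 − £175,000) × 2.5% × 260/365 = £2,528.7671
2009-09-18 to 2009-12-31: 105 days, exemption £55,000 → (£317,000 − £55,000) × 2.5% × 105/365 = £1,884.2466
Total = £4,413.0137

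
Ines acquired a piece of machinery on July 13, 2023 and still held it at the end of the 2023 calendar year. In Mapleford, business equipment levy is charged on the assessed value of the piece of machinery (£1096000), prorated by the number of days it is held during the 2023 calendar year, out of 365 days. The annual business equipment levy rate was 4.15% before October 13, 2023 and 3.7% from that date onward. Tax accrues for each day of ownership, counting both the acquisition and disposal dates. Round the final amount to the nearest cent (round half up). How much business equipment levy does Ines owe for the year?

£20352.57

July 13 – October 12, 2023: 92 days at 4.15% → £1096000 × 4.15% × 92/365 = £11464.4603
October 13 – December 31, 2023: 80 days at 3.7% → £1096000 × 3.7% × 80/365 = £8888.1096
Total = £20352.5699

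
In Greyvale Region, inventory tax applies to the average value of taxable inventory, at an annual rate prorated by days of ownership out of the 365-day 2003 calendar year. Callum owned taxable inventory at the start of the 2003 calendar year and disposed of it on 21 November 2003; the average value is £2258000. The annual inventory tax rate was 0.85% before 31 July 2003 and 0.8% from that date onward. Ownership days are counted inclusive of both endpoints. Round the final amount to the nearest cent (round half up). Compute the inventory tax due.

1 January – 30 July 2003: 211 days at 0.85% → £2258000 × 0.85% × 211/365 = £11095.1315
31 July – 21 November 2003: 114 days at 0.8% → £2258000 × 0.8% × 114/365 = £5641.9068
Total = £16737.0384

£16737.04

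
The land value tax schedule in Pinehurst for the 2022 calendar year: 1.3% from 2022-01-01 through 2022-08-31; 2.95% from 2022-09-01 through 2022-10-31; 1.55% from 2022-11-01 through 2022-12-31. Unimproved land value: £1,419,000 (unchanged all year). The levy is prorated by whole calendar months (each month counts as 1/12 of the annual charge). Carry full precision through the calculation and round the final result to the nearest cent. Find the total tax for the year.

£22,940.50

2022-01-01 to 2022-08-31: 8 months at 1.3% → £1,419,000 × 1.3% × 8/12 = £12,298.0000
2022-09-01 to 2022-10-31: 2 months at 2.95% → £1,419,000 × 2.95% × 2/12 = £6,976.7500
2022-11-01 to 2022-12-31: 2 months at 1.55% → £1,419,000 × 1.55% × 2/12 = £3,665.7500
Total = £22,940.5000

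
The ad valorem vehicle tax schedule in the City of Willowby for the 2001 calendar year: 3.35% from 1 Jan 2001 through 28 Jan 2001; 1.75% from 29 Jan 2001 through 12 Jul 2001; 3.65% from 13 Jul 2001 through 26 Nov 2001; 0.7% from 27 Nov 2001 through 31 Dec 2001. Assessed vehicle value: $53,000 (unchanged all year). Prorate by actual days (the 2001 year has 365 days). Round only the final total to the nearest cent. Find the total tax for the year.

$1,317.16

1 Jan – 28 Jan 2001: 28 days at 3.35% → $53,000 × 3.35% × 28/365 = $136.2027
29 Jan – 12 Jul 2001: 165 days at 1.75% → $53,000 × 1.75% × 165/365 = $419.2808
13 Jul – 26 Nov 2001: 137 days at 3.65% → $53,000 × 3.65% × 137/365 = $726.1000
27 Nov – 31 Dec 2001: 35 days at 0.7% → $53,000 × 0.7% × 35/365 = $35.5753
Total = $1,317.1589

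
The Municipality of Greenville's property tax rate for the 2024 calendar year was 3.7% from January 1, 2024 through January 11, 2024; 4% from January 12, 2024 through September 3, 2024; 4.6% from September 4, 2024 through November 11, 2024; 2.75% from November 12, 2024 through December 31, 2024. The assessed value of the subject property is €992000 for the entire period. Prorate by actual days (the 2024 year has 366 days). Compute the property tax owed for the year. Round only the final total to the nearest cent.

January 1 – January 11, 2024: 11 days at 3.7% → €992000 × 3.7% × 11/366 = €1103.1257
January 12 – September 3, 2024: 236 days at 4% → €992000 × 4% × 236/366 = €25586.0109
September 4 – November 11, 2024: 69 days at 4.6% → €992000 × 4.6% × 69/366 = €8602.7541
November 12 – December 31, 2024: 50 days at 2.75% → €992000 × 2.75% × 50/366 = €3726.7760
Total = €39018.6667

€39018.67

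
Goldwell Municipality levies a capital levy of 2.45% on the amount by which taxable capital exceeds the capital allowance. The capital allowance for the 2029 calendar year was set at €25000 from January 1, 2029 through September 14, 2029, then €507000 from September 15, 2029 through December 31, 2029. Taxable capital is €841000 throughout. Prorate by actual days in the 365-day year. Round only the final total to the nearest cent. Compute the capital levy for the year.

€16497.83

January 1 – September 14, 2029: 257 days, exemption €25000 → (€841000 − €25000) × 2.45% × 257/365 = €14076.5589
September 15 – December 31, 2029: 108 days, exemption €507000 → (€841000 − €507000) × 2.45% × 108/365 = €2421.2712
Total = €16497.8301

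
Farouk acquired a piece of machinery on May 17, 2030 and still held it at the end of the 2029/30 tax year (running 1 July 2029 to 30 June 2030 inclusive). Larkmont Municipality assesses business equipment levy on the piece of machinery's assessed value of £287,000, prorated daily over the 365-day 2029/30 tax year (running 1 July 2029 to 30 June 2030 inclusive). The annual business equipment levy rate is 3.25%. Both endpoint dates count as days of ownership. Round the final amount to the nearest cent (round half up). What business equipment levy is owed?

Days held (May 17 – June 30, 2030): 45 out of 365
Tax = £287,000 × 3.25% × 45/365 = £1,149.9658

£1,149.97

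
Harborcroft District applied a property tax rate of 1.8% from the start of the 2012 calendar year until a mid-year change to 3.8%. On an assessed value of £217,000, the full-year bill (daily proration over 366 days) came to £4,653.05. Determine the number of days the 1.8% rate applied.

303 days

Let d = days at the first rate; then 366 − d days at the second rate.
£217,000 × [1.8%·d + 3.8%·(366−d)] / 366 = £4,653.05
Solving gives d = 303, so the new rate took effect on 30 Oct 2012.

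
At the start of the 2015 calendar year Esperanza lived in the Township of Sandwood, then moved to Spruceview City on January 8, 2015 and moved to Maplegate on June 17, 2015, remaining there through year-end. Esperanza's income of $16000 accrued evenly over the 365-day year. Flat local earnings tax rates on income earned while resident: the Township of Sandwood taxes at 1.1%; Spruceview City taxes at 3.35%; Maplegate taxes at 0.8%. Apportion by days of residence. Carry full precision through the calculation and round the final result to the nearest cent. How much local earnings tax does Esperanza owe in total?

$307.77

The Township of Sandwood, January 1 – January 7, 2015: 7 days → $16000 × 1.1% × 7/365 = $3.3753
Spruceview City, January 8 – June 16, 2015: 160 days → $16000 × 3.35% × 160/365 = $234.9589
Maplegate, June 17 – December 31, 2015: 198 days → $16000 × 0.8% × 198/365 = $69.4356
Total = $307.7699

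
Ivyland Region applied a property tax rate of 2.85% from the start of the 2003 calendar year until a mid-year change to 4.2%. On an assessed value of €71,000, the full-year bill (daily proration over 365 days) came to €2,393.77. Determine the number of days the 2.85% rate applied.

224 days

Let d = days at the first rate; then 365 − d days at the second rate.
€71,000 × [2.85%·d + 4.2%·(365−d)] / 365 = €2,393.77
Solving gives d = 224, so the new rate took effect on August 13, 2003.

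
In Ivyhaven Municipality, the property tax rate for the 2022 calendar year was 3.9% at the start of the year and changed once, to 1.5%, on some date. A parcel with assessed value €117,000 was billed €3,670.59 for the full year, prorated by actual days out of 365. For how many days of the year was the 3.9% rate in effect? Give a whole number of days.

Let d = days at the first rate; then 365 − d days at the second rate.
€117,000 × [3.9%·d + 1.5%·(365−d)] / 365 = €3,670.59
Solving gives d = 249, so the new rate took effect on 7 Sep 2022.

249 days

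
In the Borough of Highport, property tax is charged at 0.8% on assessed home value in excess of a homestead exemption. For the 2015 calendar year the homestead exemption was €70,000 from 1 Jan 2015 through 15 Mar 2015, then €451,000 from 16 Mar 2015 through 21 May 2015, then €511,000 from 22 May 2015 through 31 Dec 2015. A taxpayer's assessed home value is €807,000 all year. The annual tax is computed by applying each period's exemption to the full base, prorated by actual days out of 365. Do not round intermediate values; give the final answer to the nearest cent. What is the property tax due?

€3,171.38

1 Jan – 15 Mar 2015: 74 days, exemption €70,000 → (€807,000 − €70,000) × 0.8% × 74/365 = €1,195.3534
16 Mar – 21 May 2015: 67 days, exemption €451,000 → (€807,000 − €451,000) × 0.8% × 67/365 = €522.7836
22 May – 31 Dec 2015: 224 days, exemption €511,000 → (€807,000 − €511,000) × 0.8% × 224/365 = €1,453.2384
Total = €3,171.3753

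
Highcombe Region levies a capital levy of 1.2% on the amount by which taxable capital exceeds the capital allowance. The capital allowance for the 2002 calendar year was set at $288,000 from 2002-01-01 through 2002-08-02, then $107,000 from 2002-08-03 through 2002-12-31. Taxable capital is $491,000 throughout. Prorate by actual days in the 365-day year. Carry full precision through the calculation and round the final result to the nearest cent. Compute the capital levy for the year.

2002-01-01 to 2002-08-02: 214 days, exemption $288,000 → ($491,000 − $288,000) × 1.2% × 214/365 = $1,428.2301
2002-08-03 to 2002-12-31: 151 days, exemption $107,000 → ($491,000 − $107,000) × 1.2% × 151/365 = $1,906.3233
Total = $3,334.5534

$3,334.55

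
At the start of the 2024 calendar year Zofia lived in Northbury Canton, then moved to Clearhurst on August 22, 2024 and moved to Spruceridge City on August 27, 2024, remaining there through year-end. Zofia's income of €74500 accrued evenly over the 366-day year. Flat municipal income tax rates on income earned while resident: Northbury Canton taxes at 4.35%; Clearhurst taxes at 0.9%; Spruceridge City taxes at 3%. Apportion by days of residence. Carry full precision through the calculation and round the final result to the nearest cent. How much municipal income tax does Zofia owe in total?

Northbury Canton, January 1 – August 21, 2024: 234 days → €74500 × 4.35% × 234/366 = €2071.9549
Clearhurst, August 22 – August 26, 2024: 5 days → €74500 × 0.9% × 5/366 = €9.1598
Spruceridge City, August 27 – December 31, 2024: 127 days → €74500 × 3% × 127/366 = €775.5328
Total = €2856.6475

€2856.65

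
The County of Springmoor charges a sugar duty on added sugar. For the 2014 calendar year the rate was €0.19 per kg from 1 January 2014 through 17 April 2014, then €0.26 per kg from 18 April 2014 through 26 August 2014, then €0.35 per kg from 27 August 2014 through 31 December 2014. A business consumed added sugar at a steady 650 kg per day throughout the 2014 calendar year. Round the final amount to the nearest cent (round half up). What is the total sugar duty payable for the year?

1 January – 17 April 2014: 107 days × 650 kg/day = 69,550 kg at €0.19/kg → €13,214.50
18 April – 26 August 2014: 131 days × 650 kg/day = 85,150 kg at €0.26/kg → €22,139.00
27 August – 31 December 2014: 127 days × 650 kg/day = 82,550 kg at €0.35/kg → €28,892.50

€64,246.00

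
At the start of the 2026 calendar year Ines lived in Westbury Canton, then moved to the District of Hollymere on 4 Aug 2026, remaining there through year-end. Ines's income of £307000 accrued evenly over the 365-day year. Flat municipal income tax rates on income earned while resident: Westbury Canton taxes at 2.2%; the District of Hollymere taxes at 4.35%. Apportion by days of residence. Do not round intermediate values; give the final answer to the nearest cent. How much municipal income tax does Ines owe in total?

Westbury Canton, 1 Jan – 3 Aug 2026: 215 days → £307000 × 2.2% × 215/365 = £3978.3836
The District of Hollymere, 4 Aug – 31 Dec 2026: 150 days → £307000 × 4.35% × 150/365 = £5488.1507
Total = £9466.5342

£9466.53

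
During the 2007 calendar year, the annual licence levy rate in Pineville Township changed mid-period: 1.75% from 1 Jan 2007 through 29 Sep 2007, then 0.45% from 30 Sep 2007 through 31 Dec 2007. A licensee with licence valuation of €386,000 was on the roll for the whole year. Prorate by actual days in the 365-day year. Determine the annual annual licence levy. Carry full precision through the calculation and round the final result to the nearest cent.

€5,476.44

1 Jan – 29 Sep 2007: 272 days at 1.75% → €386,000 × 1.75% × 272/365 = €5,033.8630
30 Sep – 31 Dec 2007: 93 days at 0.45% → €386,000 × 0.45% × 93/365 = €442.5781
Total = €5,476.4411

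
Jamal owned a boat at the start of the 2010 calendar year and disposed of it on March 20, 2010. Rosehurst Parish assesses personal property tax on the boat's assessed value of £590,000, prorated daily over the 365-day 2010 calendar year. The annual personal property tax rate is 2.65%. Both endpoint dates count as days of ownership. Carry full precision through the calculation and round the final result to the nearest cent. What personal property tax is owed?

£3,384.01

Days held (January 1 – March 20, 2010): 79 out of 365
Tax = £590,000 × 2.65% × 79/365 = £3,384.0137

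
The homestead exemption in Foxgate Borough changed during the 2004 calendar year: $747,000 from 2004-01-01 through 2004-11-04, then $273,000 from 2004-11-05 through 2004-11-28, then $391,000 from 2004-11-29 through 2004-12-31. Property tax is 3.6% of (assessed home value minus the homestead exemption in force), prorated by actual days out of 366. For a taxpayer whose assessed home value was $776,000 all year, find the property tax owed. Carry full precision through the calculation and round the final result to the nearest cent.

2004-01-01 to 2004-11-04: 309 days, exemption $747,000 → ($776,000 − $747,000) × 3.6% × 309/366 = $881.4098
2004-11-05 to 2004-11-28: 24 days, exemption $273,000 → ($776,000 − $273,000) × 3.6% × 24/366 = $1,187.4098
2004-11-29 to 2004-12-31: 33 days, exemption $391,000 → ($776,000 − $391,000) × 3.6% × 33/366 = $1,249.6721
Total = $3,318.4918

$3,318.49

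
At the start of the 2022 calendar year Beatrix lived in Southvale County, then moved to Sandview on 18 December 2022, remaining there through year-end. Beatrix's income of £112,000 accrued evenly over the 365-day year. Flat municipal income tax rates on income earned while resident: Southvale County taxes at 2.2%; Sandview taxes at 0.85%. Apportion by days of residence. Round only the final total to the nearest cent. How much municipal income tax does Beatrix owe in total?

Southvale County, 1 January – 17 December 2022: 351 days → £112,000 × 2.2% × 351/365 = £2,369.4904
Sandview, 18 December – 31 December 2022: 14 days → £112,000 × 0.85% × 14/365 = £36.5151
Total = £2,406.0055

£2,406.01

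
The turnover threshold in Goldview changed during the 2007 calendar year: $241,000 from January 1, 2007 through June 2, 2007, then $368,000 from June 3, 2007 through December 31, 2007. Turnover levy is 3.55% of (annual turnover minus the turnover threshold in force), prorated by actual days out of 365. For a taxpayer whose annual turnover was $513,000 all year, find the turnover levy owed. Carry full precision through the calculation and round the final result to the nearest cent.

$7,037.36

January 1 – June 2, 2007: 153 days, exemption $241,000 → ($513,000 − $241,000) × 3.55% × 153/365 = $4,047.5836
June 3 – December 31, 2007: 212 days, exemption $368,000 → ($513,000 − $368,000) × 3.55% × 212/365 = $2,989.7808
Total = $7,037.3644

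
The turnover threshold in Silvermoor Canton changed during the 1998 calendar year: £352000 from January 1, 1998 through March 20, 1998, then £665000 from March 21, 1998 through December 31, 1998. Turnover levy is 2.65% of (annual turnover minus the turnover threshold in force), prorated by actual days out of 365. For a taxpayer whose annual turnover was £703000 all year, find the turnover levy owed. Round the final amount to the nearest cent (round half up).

January 1 – March 20, 1998: 79 days, exemption £352000 → (£703000 − £352000) × 2.65% × 79/365 = £2013.2014
March 21 – December 31, 1998: 286 days, exemption £665000 → (£703000 − £665000) × 2.65% × 286/365 = £789.0466
Total = £2802.2479

£2802.25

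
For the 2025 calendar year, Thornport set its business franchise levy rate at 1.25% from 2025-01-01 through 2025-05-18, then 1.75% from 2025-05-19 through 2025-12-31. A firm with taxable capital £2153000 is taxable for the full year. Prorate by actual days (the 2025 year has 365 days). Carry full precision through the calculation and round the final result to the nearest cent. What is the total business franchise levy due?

2025-01-01 to 2025-05-18: 138 days at 1.25% → £2153000 × 1.25% × 138/365 = £10175.1370
2025-05-19 to 2025-12-31: 227 days at 1.75% → £2153000 × 1.75% × 227/365 = £23432.3082
Total = £33607.4452

£33607.45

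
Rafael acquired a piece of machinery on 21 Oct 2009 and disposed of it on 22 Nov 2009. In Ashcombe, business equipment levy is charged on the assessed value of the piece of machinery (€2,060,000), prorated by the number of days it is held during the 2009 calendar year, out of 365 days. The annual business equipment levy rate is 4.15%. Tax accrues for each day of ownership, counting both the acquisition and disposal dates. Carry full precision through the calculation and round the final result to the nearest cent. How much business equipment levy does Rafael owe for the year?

Days held (21 Oct – 22 Nov 2009): 33 out of 365
Tax = €2,060,000 × 4.15% × 33/365 = €7,729.2329

€7,729.23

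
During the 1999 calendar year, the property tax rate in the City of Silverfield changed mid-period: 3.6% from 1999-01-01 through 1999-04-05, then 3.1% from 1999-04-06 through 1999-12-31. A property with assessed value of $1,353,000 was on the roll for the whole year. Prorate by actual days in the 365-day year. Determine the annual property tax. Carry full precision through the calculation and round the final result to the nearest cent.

1999-01-01 to 1999-04-05: 95 days at 3.6% → $1,353,000 × 3.6% × 95/365 = $12,677.4247
1999-04-06 to 1999-12-31: 270 days at 3.1% → $1,353,000 × 3.1% × 270/365 = $31,026.3288
Total = $43,703.7534

$43,703.75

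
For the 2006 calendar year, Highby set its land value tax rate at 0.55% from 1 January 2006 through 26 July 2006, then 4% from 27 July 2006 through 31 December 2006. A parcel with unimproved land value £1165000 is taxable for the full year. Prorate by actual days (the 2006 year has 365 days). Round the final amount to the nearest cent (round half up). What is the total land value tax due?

£23805.90

1 January – 26 July 2006: 207 days at 0.55% → £1165000 × 0.55% × 207/365 = £3633.8425
27 July – 31 December 2006: 158 days at 4% → £1165000 × 4% × 158/365 = £20172.0548
Total = £23805.8973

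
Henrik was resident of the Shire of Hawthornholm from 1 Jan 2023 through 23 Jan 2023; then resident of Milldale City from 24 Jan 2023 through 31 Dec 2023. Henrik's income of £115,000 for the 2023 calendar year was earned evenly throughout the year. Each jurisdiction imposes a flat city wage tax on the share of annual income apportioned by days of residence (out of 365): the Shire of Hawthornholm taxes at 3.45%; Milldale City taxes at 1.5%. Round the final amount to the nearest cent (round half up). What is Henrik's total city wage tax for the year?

£1,866.31

The Shire of Hawthornholm, 1 Jan – 23 Jan 2023: 23 days → £115,000 × 3.45% × 23/365 = £250.0068
Milldale City, 24 Jan – 31 Dec 2023: 342 days → £115,000 × 1.5% × 342/365 = £1,616.3014
Total = £1,866.3082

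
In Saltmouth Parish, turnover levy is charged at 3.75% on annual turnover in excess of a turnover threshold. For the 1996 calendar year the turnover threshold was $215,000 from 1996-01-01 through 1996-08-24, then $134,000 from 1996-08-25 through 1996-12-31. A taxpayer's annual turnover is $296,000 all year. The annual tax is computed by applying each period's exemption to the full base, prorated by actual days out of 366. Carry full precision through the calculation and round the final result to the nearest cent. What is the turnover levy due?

$4,108.09

1996-01-01 to 1996-08-24: 237 days, exemption $215,000 → ($296,000 − $215,000) × 3.75% × 237/366 = $1,966.9057
1996-08-25 to 1996-12-31: 129 days, exemption $134,000 → ($296,000 − $134,000) × 3.75% × 129/366 = $2,141.1885
Total = $4,108.0943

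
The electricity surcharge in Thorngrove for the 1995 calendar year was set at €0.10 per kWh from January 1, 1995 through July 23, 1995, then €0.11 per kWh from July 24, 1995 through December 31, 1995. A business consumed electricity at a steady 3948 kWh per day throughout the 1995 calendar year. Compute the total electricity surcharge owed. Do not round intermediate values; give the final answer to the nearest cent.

€150458.28

January 1 – July 23, 1995: 204 days × 3948 kWh/day = 805,392 kWh at €0.10/kWh → €80539.20
July 24 – December 31, 1995: 161 days × 3948 kWh/day = 635,628 kWh at €0.11/kWh → €69919.08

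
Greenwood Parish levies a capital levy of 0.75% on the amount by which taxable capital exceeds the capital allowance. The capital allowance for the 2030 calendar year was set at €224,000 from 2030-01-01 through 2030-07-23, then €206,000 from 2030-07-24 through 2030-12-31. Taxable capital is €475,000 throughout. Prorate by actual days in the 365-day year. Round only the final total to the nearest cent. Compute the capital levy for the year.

2030-01-01 to 2030-07-23: 204 days, exemption €224,000 → (€475,000 − €224,000) × 0.75% × 204/365 = €1,052.1370
2030-07-24 to 2030-12-31: 161 days, exemption €206,000 → (€475,000 − €206,000) × 0.75% × 161/365 = €889.9110
Total = €1,942.0479

€1,942.05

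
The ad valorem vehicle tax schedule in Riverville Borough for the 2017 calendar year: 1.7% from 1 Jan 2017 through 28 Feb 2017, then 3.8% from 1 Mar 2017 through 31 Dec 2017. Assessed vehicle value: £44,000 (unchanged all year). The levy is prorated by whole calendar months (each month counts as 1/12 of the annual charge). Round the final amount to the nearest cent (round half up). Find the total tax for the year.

£1,518.00

1 Jan – 28 Feb 2017: 2 months at 1.7% → £44,000 × 1.7% × 2/12 = £124.6667
1 Mar – 31 Dec 2017: 10 months at 3.8% → £44,000 × 3.8% × 10/12 = £1,393.3333
Total = £1,518.0000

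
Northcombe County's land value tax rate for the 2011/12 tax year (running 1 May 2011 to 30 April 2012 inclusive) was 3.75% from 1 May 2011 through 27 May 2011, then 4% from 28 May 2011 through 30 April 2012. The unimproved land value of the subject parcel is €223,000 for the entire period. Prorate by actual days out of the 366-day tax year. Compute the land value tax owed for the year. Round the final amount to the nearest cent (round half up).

€8,878.87

1 May – 27 May 2011: 27 days at 3.75% → €223,000 × 3.75% × 27/366 = €616.9057
28 May 2011 – 30 April 2012: 339 days at 4% → €223,000 × 4% × 339/366 = €8,261.9672
Total = €8,878.8730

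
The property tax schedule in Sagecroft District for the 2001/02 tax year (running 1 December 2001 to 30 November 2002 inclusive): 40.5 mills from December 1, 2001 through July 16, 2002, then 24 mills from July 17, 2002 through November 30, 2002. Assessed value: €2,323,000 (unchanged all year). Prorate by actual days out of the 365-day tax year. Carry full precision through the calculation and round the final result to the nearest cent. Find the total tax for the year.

December 1, 2001 – July 16, 2002: 228 days at 40.5 mills → €2,323,000 × 4.05% × 228/365 = €58,768.7178
July 17 – November 30, 2002: 137 days at 24 mills → €2,323,000 × 2.4% × 137/365 = €20,926.0932
Total = €79,694.8110

€79,694.81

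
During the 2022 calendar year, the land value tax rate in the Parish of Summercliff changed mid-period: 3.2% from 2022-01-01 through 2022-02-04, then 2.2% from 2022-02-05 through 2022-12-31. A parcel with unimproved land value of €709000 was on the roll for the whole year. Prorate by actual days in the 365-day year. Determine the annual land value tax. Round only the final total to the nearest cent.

2022-01-01 to 2022-02-04: 35 days at 3.2% → €709000 × 3.2% × 35/365 = €2175.5616
2022-02-05 to 2022-12-31: 330 days at 2.2% → €709000 × 2.2% × 330/365 = €14102.3014
Total = €16277.8630

€16277.86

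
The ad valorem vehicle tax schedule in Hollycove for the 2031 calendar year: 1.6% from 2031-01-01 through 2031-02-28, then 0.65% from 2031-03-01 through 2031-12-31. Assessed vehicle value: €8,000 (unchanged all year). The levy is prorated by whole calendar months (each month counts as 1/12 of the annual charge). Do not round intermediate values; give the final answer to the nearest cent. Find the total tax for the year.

€64.67

2031-01-01 to 2031-02-28: 2 months at 1.6% → €8,000 × 1.6% × 2/12 = €21.3333
2031-03-01 to 2031-12-31: 10 months at 0.65% → €8,000 × 0.65% × 10/12 = €43.3333
Total = €64.6667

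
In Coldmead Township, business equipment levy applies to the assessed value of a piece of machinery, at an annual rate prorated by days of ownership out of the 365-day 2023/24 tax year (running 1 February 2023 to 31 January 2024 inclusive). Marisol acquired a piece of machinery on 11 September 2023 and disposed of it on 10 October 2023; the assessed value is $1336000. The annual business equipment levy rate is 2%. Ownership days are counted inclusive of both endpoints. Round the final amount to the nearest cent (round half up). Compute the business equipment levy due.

$2196.16

Days held (11 September – 10 October 2023): 30 out of 365
Tax = $1336000 × 2% × 30/365 = $2196.1644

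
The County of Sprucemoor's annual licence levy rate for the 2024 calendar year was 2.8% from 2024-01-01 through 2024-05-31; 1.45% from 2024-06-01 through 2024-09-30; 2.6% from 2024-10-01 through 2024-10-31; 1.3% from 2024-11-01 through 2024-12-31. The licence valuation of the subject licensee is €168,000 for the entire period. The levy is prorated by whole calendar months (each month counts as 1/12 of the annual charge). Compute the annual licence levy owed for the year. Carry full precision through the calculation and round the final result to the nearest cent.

2024-01-01 to 2024-05-31: 5 months at 2.8% → €168,000 × 2.8% × 5/12 = €1,960.0000
2024-06-01 to 2024-09-30: 4 months at 1.45% → €168,000 × 1.45% × 4/12 = €812.0000
2024-10-01 to 2024-10-31: 1 month at 2.6% → €168,000 × 2.6% × 1/12 = €364.0000
2024-11-01 to 2024-12-31: 2 months at 1.3% → €168,000 × 1.3% × 2/12 = €364.0000
Total = €3,500.0000

€3,500.00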